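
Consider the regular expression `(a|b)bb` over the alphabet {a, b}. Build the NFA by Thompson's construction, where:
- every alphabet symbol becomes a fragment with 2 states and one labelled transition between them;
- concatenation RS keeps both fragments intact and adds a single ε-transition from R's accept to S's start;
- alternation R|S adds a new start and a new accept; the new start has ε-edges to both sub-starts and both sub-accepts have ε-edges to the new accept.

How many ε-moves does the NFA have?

6

Building bottom-up:
Each of the 4 symbol leaves contributes 0 ε-transitions.
  a|b = 4 ε-transitions
  (a|b)bb = 6 ε-transitions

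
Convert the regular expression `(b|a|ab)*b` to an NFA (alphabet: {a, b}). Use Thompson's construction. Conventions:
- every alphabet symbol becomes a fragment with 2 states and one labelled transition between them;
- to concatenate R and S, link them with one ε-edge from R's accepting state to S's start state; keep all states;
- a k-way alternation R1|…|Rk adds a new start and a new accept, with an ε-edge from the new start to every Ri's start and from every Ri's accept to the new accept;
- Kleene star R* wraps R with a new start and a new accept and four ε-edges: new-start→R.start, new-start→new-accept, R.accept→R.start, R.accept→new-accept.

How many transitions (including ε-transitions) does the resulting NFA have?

17

Recursing over subexpressions:
Each of the 5 symbol leaves contributes 1 transition (1 symbol, 0 ε).
  ab → 3 transitions (2 symbol, 1 ε)
  b|a|ab → 11 transitions (4 symbol, 7 ε)
  (b|a|ab)* → 15 transitions (4 symbol, 11 ε)
  (b|a|ab)*b → 17 transitions (5 symbol, 12 ε)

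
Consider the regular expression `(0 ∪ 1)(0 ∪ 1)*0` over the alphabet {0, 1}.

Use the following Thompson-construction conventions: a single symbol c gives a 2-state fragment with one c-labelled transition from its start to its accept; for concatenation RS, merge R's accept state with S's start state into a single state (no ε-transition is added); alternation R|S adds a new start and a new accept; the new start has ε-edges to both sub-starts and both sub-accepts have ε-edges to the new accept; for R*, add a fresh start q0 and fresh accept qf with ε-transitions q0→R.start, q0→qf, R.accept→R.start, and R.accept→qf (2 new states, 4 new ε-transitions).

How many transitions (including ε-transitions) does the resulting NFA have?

17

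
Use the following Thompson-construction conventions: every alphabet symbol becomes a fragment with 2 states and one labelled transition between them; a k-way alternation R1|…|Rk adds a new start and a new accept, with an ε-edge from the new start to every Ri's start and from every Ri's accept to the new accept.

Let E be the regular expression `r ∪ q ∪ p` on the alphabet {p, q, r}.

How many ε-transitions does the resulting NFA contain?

Per subexpression:
Each of the 3 symbol leaves contributes 0 ε-transitions.
  r ∪ q ∪ p — 6 ε-transitions

6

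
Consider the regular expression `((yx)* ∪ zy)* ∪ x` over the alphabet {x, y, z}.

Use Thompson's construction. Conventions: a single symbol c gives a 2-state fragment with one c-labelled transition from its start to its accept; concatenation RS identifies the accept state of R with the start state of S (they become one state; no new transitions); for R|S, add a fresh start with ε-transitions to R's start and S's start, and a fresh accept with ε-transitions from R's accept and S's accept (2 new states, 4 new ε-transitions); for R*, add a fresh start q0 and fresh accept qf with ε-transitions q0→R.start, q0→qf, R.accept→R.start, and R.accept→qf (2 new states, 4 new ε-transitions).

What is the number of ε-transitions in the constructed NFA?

16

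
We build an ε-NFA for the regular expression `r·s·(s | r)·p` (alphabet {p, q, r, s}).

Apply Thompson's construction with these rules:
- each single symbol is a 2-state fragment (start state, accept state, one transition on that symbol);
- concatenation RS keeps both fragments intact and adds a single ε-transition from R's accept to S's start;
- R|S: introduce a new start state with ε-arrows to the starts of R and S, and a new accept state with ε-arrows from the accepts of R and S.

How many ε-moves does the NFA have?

7

Recursing over subexpressions:
Each of the 5 symbol leaves contributes 0 ε-transitions.
  s | r — 4 ε-transitions
  r·s·(s | r)·p — 7 ε-transitions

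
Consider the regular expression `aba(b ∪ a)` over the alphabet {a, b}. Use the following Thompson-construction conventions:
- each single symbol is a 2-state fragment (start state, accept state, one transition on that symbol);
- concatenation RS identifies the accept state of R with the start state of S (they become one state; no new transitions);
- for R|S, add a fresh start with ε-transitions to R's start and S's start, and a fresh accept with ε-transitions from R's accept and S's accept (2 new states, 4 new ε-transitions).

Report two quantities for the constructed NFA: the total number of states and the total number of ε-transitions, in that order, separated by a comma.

9, 4

Per subexpression:
Each of the 5 symbol leaves contributes 2 states and 0 ε-transitions.
  b ∪ a — 6 states, 4 ε-transitions
  aba(b ∪ a) — 9 states, 4 ε-transitions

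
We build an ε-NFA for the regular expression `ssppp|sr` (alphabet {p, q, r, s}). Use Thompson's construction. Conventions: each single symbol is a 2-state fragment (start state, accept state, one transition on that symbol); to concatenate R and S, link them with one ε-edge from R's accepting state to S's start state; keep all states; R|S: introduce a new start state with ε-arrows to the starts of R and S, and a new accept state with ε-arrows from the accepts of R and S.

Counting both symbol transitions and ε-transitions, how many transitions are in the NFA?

16

Bottom-up over the parse tree:
Each of the 7 symbol leaves contributes 1 transition (1 symbol, 0 ε).
  ssppp — 9 transitions (5 symbol, 4 ε)
  sr — 3 transitions (2 symbol, 1 ε)
  ssppp|sr — 16 transitions (7 symbol, 9 ε)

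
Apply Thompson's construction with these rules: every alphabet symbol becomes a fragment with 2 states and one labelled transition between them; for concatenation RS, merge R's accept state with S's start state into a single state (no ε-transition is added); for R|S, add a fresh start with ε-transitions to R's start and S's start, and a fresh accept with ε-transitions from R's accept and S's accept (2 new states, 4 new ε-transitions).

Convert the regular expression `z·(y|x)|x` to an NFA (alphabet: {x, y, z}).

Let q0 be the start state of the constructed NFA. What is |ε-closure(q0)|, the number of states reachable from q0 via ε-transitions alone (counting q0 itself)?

Compute the ε-closure size of each fragment's start state recursively; a symbol fragment's start has no outgoing ε-edge, so its closure is just itself (size 1).
  y|x : C = 1 + 1 + 1 = 3 (the new accept is not ε-reachable since no branch accepts ε)
  z·(y|x) : same as the first factor's closure: C = 1
  z·(y|x)|x : C = 1 + 1 + 1 = 3 (the new accept is not ε-reachable since no branch accepts ε)

3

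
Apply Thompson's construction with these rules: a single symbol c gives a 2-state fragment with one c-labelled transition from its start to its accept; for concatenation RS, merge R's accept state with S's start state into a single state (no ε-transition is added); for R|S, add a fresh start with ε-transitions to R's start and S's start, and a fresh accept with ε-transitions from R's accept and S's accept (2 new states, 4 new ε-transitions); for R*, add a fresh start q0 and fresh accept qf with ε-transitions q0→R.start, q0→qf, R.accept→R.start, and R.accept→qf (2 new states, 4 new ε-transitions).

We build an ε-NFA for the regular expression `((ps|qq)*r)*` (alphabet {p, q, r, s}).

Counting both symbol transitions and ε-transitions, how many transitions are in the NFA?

17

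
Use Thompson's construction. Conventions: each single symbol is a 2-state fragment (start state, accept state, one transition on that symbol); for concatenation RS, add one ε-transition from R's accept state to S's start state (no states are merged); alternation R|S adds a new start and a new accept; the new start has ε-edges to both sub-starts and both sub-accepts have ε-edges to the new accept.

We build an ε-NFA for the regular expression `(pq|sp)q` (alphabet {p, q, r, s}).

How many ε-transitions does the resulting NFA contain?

7

By structural recursion:
Each of the 5 symbol leaves contributes 0 ε-transitions.
  pq → 1 ε-transition
  sp → 1 ε-transition
  pq|sp → 6 ε-transitions
  (pq|sp)q → 7 ε-transitions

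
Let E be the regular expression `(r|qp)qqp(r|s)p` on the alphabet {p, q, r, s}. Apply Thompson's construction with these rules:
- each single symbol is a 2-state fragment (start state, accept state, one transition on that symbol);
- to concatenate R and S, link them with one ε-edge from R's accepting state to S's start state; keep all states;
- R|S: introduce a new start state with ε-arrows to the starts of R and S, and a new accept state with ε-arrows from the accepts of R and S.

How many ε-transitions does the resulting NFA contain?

Per subexpression:
Each of the 9 symbol leaves contributes 0 ε-transitions.
  qp : 1 ε-transition
  r|qp : 5 ε-transitions
  r|s : 4 ε-transitions
  (r|qp)qqp(r|s)p : 14 ε-transitions

14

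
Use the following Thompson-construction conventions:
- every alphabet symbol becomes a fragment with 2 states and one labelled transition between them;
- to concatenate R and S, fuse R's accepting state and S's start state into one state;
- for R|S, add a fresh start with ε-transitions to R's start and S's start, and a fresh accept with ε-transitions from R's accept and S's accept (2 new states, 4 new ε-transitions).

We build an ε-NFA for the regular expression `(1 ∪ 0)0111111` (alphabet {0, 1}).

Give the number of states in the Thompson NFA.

Building bottom-up:
Each of the 9 symbol leaves contributes a 2-state fragment.
  1 ∪ 0 — 6 states
  (1 ∪ 0)0111111 — 13 states

13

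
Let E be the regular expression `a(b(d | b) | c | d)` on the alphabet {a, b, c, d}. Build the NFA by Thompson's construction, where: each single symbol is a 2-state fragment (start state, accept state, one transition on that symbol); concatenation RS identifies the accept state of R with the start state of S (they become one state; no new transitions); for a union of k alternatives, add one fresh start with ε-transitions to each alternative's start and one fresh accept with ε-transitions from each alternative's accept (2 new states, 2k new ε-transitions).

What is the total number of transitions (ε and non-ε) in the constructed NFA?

16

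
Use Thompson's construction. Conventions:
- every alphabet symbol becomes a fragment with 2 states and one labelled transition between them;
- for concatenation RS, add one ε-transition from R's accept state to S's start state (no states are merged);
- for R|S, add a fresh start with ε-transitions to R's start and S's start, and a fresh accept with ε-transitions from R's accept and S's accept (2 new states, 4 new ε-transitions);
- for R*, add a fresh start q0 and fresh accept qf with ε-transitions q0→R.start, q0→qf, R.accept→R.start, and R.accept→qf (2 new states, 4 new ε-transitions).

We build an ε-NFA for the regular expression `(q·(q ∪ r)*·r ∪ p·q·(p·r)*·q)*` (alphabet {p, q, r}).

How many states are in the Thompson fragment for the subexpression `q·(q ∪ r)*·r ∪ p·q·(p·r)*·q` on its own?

Fragment for `q·(q ∪ r)*·r ∪ p·q·(p·r)*·q`:
Each of the 9 symbol leaves contributes a 2-state fragment.
  q ∪ r = 6 states
  (q ∪ r)* = 8 states
  q·(q ∪ r)*·r = 12 states
  p·r = 4 states
  (p·r)* = 6 states
  p·q·(p·r)*·q = 12 states
  q·(q ∪ r)*·r ∪ p·q·(p·r)*·q = 26 states

26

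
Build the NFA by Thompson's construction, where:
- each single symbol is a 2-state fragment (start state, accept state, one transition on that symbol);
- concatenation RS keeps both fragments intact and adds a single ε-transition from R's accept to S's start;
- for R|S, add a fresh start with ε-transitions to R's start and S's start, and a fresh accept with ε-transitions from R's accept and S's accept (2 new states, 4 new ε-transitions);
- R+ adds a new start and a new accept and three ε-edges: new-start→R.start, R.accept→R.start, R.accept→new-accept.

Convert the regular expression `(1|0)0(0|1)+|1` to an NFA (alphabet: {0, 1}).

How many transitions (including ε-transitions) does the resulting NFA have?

23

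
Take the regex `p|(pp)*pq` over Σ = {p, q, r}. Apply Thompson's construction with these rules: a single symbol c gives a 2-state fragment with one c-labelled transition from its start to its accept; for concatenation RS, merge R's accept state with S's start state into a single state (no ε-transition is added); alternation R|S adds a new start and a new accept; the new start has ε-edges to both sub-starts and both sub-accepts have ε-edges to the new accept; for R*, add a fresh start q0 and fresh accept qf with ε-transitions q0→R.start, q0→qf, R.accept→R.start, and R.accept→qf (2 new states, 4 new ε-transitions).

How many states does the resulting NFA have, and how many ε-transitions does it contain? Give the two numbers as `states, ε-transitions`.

Building bottom-up:
Each of the 5 symbol leaves contributes 2 states and 0 ε-transitions.
  pp → 3 states, 0 ε-transitions
  (pp)* → 5 states, 4 ε-transitions
  (pp)*pq → 7 states, 4 ε-transitions
  p|(pp)*pq → 11 states, 8 ε-transitions

11, 8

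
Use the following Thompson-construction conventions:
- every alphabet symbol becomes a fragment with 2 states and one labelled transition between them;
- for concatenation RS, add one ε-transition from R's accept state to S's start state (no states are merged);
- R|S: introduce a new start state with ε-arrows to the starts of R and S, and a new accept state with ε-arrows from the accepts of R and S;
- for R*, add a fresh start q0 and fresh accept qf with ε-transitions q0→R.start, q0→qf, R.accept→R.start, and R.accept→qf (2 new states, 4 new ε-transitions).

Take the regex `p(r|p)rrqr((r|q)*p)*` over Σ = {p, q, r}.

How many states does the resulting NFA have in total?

28

Building bottom-up:
Each of the 10 symbol leaves contributes a 2-state fragment.
  r|p → 6 states
  r|q → 6 states
  (r|q)* → 8 states
  (r|q)*p → 10 states
  ((r|q)*p)* → 12 states
  p(r|p)rrqr((r|q)*p)* → 28 states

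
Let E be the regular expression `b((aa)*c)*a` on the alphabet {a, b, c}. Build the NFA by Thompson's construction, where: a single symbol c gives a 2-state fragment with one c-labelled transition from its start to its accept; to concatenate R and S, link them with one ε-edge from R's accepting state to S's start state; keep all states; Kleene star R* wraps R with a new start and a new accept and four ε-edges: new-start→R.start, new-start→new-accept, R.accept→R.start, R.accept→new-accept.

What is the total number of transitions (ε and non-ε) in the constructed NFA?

17

Recursing over subexpressions:
Each of the 5 symbol leaves contributes 1 transition (1 symbol, 0 ε).
  aa → 3 transitions (2 symbol, 1 ε)
  (aa)* → 7 transitions (2 symbol, 5 ε)
  (aa)*c → 9 transitions (3 symbol, 6 ε)
  ((aa)*c)* → 13 transitions (3 symbol, 10 ε)
  b((aa)*c)*a → 17 transitions (5 symbol, 12 ε)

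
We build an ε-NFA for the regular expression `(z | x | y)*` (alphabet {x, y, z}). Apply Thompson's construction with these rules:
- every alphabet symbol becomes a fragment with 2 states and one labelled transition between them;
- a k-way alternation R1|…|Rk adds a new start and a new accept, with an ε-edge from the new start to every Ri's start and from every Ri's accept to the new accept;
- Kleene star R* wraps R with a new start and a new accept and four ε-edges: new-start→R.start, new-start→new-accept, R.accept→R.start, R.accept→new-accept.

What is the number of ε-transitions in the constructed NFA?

Recursing over subexpressions:
Each of the 3 symbol leaves contributes 0 ε-transitions.
  z | x | y — 6 ε-transitions
  (z | x | y)* — 10 ε-transitions

10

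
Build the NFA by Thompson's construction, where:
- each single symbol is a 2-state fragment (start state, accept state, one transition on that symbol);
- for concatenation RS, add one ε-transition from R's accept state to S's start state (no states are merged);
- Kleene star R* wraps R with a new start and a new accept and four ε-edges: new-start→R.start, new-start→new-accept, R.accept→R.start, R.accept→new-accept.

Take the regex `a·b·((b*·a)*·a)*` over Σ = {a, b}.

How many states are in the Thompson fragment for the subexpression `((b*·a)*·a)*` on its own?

Fragment for `((b*·a)*·a)*`:
Each of the 3 symbol leaves contributes a 2-state fragment.
  b* — 4 states
  b*·a — 6 states
  (b*·a)* — 8 states
  (b*·a)*·a — 10 states
  ((b*·a)*·a)* — 12 states

12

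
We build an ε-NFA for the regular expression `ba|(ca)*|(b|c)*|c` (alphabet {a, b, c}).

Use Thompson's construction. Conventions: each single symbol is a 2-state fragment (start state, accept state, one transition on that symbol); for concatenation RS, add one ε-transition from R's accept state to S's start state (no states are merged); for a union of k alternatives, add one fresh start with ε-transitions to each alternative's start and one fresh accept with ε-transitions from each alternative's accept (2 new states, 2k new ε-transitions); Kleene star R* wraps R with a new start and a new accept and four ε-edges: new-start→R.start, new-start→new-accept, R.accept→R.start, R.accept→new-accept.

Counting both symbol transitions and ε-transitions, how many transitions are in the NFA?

Building bottom-up:
Each of the 7 symbol leaves contributes 1 transition (1 symbol, 0 ε).
  ba — 3 transitions (2 symbol, 1 ε)
  ca — 3 transitions (2 symbol, 1 ε)
  (ca)* — 7 transitions (2 symbol, 5 ε)
  b|c — 6 transitions (2 symbol, 4 ε)
  (b|c)* — 10 transitions (2 symbol, 8 ε)
  ba|(ca)*|(b|c)*|c — 29 transitions (7 symbol, 22 ε)

29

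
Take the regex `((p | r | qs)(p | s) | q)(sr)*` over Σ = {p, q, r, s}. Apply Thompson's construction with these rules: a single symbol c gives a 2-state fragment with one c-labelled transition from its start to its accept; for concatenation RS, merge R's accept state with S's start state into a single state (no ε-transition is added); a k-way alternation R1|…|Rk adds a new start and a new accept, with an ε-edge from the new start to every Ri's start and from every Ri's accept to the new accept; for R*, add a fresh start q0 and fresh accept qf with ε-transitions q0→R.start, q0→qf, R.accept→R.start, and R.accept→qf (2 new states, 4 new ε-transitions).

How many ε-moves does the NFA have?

18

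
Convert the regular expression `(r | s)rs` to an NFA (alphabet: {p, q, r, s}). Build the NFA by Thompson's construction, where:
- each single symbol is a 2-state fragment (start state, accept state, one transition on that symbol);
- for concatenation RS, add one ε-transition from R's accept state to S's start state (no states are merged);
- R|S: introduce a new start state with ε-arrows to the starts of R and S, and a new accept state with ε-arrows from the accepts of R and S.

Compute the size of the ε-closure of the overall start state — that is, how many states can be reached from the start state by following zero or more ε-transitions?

3

Let C(F) = |ε-closure(F.start)| within fragment F, and note whether F accepts ε. Symbol fragments have C = 1 and do not accept ε. Then:
  r | s : new start ε-reaches every alternative's start; none of them accept ε, so the new accept is not reached: C = 1 + 1 + 1 = 3
  (r | s)rs : same as the first factor's closure: C = 3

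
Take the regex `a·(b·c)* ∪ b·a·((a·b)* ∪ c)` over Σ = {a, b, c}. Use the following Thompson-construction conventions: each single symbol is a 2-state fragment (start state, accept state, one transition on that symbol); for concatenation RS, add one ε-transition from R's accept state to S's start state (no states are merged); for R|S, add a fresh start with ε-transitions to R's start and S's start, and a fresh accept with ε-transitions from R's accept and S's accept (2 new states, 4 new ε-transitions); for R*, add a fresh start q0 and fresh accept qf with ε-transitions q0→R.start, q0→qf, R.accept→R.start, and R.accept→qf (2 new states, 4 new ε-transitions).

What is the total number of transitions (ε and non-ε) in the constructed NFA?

29

Bottom-up over the parse tree:
Each of the 8 symbol leaves contributes 1 transition (1 symbol, 0 ε).
  b·c : 3 transitions (2 symbol, 1 ε)
  (b·c)* : 7 transitions (2 symbol, 5 ε)
  a·(b·c)* : 9 transitions (3 symbol, 6 ε)
  a·b : 3 transitions (2 symbol, 1 ε)
  (a·b)* : 7 transitions (2 symbol, 5 ε)
  (a·b)* ∪ c : 12 transitions (3 symbol, 9 ε)
  b·a·((a·b)* ∪ c) : 16 transitions (5 symbol, 11 ε)
  a·(b·c)* ∪ b·a·((a·b)* ∪ c) : 29 transitions (8 symbol, 21 ε)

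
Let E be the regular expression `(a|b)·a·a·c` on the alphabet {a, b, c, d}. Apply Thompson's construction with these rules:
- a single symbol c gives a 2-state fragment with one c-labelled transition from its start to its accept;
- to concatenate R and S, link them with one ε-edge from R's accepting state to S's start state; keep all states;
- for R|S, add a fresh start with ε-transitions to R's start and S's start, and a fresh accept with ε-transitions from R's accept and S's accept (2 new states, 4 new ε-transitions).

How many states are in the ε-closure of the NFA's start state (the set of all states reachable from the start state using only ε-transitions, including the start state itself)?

Compute the ε-closure size of each fragment's start state recursively; a symbol fragment's start has no outgoing ε-edge, so its closure is just itself (size 1).
  a|b : |ε-closure| = 1 + 1 + 1 = 3 (the new accept is not ε-reachable since no branch accepts ε)
  (a|b)·a·a·c : same as the first factor's closure: |ε-closure| = 3

3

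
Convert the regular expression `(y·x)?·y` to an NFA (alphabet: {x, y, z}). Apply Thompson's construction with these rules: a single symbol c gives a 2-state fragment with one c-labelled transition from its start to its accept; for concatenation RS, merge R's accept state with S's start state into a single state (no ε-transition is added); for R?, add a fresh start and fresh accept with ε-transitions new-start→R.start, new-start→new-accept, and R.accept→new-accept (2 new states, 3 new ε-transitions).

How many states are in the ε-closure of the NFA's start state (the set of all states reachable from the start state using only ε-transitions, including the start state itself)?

Work bottom-up. For each fragment F, track |ε-closure(F.start)| and whether F's accept lies in that closure (i.e. whether F accepts ε). A single-symbol fragment has closure size 1 and does not accept ε.
  y·x — |closure| equals the left operand's closure size = 1 (its accept is not ε-reachable, so the closure stops there)
  (y·x)? — new start has ε-edges to the inner start and to the new accept, so |closure| = 2 + 1 = 3
  (y·x)?·y — |closure| = 3 + (1−1) = 3 (closure spills across the concat boundary because the left factor accepts ε)

3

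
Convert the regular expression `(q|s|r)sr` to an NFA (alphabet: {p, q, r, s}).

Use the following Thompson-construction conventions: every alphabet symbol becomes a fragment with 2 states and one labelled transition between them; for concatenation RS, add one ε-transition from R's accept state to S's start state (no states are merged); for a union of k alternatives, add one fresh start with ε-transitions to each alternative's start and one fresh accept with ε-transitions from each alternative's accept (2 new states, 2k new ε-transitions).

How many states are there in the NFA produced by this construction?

12

Recursing over subexpressions:
Each of the 5 symbol leaves contributes a 2-state fragment.
  q|s|r — 8 states
  (q|s|r)sr — 12 states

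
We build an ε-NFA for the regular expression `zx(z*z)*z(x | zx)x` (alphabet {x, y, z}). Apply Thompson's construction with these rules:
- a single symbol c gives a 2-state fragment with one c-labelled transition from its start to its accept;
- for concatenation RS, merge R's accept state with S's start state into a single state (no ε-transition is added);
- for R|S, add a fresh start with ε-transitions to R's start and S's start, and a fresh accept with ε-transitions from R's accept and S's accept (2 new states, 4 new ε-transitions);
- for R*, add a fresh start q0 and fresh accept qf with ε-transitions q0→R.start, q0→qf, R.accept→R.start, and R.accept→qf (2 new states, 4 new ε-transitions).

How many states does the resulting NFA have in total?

By structural recursion:
Each of the 9 symbol leaves contributes a 2-state fragment.
  z* = 4 states
  z*z = 5 states
  (z*z)* = 7 states
  zx = 3 states
  x | zx = 7 states
  zx(z*z)*z(x | zx)x = 17 states

17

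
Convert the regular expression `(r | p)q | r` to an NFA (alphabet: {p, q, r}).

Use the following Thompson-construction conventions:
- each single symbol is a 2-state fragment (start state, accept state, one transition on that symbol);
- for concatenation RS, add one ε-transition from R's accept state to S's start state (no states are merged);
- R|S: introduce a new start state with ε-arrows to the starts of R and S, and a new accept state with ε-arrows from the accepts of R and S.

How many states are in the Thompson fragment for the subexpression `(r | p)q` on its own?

8

Fragment for `(r | p)q`:
Each of the 3 symbol leaves contributes a 2-state fragment.
  r | p = 6 states
  (r | p)q = 8 states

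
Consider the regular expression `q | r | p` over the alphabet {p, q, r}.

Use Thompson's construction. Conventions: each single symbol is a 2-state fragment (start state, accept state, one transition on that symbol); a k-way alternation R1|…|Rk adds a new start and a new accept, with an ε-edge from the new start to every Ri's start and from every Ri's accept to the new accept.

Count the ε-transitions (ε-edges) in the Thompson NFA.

6

Per subexpression:
Each of the 3 symbol leaves contributes 0 ε-transitions.
  q | r | p : 6 ε-transitions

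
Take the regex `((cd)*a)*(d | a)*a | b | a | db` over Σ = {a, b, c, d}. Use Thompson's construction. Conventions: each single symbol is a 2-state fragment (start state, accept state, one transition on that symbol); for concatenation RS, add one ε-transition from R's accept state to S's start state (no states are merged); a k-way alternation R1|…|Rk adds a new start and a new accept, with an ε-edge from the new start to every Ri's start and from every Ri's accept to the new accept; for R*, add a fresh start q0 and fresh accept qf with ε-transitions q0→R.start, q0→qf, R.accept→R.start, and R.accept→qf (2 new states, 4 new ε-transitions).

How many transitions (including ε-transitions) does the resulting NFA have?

39

Per subexpression:
Each of the 10 symbol leaves contributes 1 transition (1 symbol, 0 ε).
  cd → 3 transitions (2 symbol, 1 ε)
  (cd)* → 7 transitions (2 symbol, 5 ε)
  (cd)*a → 9 transitions (3 symbol, 6 ε)
  ((cd)*a)* → 13 transitions (3 symbol, 10 ε)
  d | a → 6 transitions (2 symbol, 4 ε)
  (d | a)* → 10 transitions (2 symbol, 8 ε)
  ((cd)*a)*(d | a)*a → 26 transitions (6 symbol, 20 ε)
  db → 3 transitions (2 symbol, 1 ε)
  ((cd)*a)*(d | a)*a | b | a | db → 39 transitions (10 symbol, 29 ε)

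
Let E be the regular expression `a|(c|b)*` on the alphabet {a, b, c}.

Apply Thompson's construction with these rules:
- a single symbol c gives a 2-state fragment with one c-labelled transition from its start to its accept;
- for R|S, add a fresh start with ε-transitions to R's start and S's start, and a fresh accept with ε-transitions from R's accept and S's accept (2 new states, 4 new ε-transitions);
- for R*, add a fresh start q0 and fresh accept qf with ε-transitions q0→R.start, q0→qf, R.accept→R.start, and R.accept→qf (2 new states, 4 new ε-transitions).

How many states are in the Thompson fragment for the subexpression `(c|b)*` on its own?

8

Fragment for `(c|b)*`:
Each of the 2 symbol leaves contributes a 2-state fragment.
  c|b : 6 states
  (c|b)* : 8 states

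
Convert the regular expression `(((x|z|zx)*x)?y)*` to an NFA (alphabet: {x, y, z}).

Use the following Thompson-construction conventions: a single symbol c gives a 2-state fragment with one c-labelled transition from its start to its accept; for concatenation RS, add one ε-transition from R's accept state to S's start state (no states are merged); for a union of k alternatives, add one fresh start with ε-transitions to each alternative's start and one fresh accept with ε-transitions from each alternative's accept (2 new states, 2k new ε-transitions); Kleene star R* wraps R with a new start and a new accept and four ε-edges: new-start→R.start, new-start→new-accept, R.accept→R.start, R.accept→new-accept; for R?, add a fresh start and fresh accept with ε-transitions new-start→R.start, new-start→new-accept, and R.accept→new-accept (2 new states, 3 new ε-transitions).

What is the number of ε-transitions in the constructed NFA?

20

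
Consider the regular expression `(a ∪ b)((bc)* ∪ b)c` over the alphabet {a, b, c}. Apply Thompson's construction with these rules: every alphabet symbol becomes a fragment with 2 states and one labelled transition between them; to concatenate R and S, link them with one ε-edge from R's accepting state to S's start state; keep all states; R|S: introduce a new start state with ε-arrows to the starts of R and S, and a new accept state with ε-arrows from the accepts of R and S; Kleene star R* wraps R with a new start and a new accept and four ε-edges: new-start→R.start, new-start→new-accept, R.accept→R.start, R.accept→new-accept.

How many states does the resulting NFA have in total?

18

Per subexpression:
Each of the 6 symbol leaves contributes a 2-state fragment.
  a ∪ b = 6 states
  bc = 4 states
  (bc)* = 6 states
  (bc)* ∪ b = 10 states
  (a ∪ b)((bc)* ∪ b)c = 18 states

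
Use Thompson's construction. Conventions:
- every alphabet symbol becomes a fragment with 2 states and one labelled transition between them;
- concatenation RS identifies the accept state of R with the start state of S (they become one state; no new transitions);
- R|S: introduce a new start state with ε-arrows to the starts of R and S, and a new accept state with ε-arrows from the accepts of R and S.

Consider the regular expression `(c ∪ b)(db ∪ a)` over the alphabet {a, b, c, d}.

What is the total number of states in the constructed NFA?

Per subexpression:
Each of the 5 symbol leaves contributes a 2-state fragment.
  c ∪ b = 6 states
  db = 3 states
  db ∪ a = 7 states
  (c ∪ b)(db ∪ a) = 12 states

12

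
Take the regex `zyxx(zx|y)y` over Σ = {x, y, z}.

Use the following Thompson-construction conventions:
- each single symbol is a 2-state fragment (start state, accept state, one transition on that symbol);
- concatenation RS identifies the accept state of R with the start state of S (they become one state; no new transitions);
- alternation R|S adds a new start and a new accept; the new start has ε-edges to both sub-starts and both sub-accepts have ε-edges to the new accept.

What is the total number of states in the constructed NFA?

12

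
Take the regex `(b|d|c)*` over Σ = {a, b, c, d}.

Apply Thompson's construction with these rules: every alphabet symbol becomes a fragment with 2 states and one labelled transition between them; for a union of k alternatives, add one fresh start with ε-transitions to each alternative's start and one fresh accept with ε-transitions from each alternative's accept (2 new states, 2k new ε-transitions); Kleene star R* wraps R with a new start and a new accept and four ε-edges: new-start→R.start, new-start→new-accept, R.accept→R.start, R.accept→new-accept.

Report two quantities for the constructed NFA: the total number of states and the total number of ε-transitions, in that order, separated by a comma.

Bottom-up over the parse tree:
Each of the 3 symbol leaves contributes 2 states and 0 ε-transitions.
  b|d|c — 8 states, 6 ε-transitions
  (b|d|c)* — 10 states, 10 ε-transitions

10, 10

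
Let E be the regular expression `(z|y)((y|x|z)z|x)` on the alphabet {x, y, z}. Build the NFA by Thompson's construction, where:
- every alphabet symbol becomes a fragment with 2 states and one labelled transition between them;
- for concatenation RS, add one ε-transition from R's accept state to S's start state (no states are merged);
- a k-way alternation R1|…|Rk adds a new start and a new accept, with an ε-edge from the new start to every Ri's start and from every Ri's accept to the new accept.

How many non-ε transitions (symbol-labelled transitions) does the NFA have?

7

By structural recursion:
Each of the 7 symbol leaves contributes exactly 1 symbol transition.
  z|y : 2 symbol transitions
  y|x|z : 3 symbol transitions
  (y|x|z)z : 4 symbol transitions
  (y|x|z)z|x : 5 symbol transitions
  (z|y)((y|x|z)z|x) : 7 symbol transitions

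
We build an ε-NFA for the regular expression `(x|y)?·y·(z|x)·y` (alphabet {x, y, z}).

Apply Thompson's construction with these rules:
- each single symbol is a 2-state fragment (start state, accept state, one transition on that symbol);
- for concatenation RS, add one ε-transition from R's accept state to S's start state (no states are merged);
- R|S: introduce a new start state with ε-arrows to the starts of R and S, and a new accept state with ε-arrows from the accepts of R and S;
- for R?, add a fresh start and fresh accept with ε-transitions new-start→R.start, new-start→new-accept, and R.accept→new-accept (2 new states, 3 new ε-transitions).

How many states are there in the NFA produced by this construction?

18

By structural recursion:
Each of the 6 symbol leaves contributes a 2-state fragment.
  x|y = 6 states
  (x|y)? = 8 states
  z|x = 6 states
  (x|y)?·y·(z|x)·y = 18 states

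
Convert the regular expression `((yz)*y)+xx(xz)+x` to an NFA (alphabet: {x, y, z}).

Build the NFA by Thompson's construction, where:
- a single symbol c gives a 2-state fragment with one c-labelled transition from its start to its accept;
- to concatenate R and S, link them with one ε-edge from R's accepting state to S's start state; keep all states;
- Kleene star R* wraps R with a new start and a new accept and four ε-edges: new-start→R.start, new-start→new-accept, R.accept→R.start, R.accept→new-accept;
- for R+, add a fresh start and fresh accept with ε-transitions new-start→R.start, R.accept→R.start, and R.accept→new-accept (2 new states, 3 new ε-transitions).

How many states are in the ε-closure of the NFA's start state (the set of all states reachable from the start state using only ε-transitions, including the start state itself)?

Compute the ε-closure size of each fragment's start state recursively; a symbol fragment's start has no outgoing ε-edge, so its closure is just itself (size 1).
  yz → C equals the left operand's closure size = 1 (its accept is not ε-reachable, so the closure stops there)
  (yz)* → the star's fresh start ε-reaches both the body's start and the fresh accept: C = 2 + 1 = 3
  (yz)*y → the left operand accepts ε, so the closure extends into the next operand (via the concat ε-link); C = 3 + 1 = 4
  ((yz)*y)+ → new start ε-reaches only the body's start; the new accept needs a symbol first: C = 1 + 4 = 5
  xz → same as the first factor's closure: C = 1
  (xz)+ → C = 1 + 1 = 2 (the body doesn't accept ε, so the new accept is not reached)
  ((yz)*y)+xx(xz)+x → C equals the left operand's closure size = 5 (its accept is not ε-reachable, so the closure stops there)

5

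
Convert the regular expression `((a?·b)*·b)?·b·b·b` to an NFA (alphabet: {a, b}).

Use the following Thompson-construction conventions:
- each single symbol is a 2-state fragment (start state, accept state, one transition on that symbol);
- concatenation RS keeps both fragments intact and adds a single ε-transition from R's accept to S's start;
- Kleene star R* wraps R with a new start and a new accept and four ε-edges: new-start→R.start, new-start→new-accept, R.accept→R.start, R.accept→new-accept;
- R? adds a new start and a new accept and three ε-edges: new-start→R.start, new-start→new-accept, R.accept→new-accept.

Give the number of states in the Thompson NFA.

By structural recursion:
Each of the 6 symbol leaves contributes a 2-state fragment.
  a? = 4 states
  a?·b = 6 states
  (a?·b)* = 8 states
  (a?·b)*·b = 10 states
  ((a?·b)*·b)? = 12 states
  ((a?·b)*·b)?·b·b·b = 18 states

18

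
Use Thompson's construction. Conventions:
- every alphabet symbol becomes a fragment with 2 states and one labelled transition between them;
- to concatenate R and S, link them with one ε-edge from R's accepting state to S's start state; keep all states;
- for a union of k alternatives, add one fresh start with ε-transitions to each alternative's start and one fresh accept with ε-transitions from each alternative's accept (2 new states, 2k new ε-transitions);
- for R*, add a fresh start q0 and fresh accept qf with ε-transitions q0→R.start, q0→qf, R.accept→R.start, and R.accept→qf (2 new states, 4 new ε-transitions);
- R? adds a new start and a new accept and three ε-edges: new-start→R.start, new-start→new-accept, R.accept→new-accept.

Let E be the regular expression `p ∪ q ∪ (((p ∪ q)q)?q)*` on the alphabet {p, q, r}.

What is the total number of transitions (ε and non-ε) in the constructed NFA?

25

Building bottom-up:
Each of the 6 symbol leaves contributes 1 transition (1 symbol, 0 ε).
  p ∪ q : 6 transitions (2 symbol, 4 ε)
  (p ∪ q)q : 8 transitions (3 symbol, 5 ε)
  ((p ∪ q)q)? : 11 transitions (3 symbol, 8 ε)
  ((p ∪ q)q)?q : 13 transitions (4 symbol, 9 ε)
  (((p ∪ q)q)?q)* : 17 transitions (4 symbol, 13 ε)
  p ∪ q ∪ (((p ∪ q)q)?q)* : 25 transitions (6 symbol, 19 ε)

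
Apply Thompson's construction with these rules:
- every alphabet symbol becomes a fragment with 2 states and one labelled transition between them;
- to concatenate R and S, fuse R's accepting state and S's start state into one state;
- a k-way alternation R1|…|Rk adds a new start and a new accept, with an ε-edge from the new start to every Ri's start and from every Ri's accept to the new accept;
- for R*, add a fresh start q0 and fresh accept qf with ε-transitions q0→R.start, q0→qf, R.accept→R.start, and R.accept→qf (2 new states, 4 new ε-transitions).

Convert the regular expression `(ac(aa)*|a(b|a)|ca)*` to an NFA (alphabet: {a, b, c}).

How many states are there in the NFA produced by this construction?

Recursing over subexpressions:
Each of the 9 symbol leaves contributes a 2-state fragment.
  aa = 3 states
  (aa)* = 5 states
  ac(aa)* = 7 states
  b|a = 6 states
  a(b|a) = 7 states
  ca = 3 states
  ac(aa)*|a(b|a)|ca = 19 states
  (ac(aa)*|a(b|a)|ca)* = 21 states

21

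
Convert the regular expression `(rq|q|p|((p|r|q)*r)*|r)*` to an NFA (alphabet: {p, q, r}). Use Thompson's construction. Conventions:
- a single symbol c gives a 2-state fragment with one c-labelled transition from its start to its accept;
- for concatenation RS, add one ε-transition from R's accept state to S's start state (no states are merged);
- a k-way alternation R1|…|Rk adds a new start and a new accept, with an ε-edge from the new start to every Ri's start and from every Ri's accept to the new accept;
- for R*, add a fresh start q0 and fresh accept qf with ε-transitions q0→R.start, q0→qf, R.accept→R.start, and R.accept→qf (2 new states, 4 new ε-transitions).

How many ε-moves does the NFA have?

Bottom-up over the parse tree:
Each of the 9 symbol leaves contributes 0 ε-transitions.
  rq = 1 ε-transition
  p|r|q = 6 ε-transitions
  (p|r|q)* = 10 ε-transitions
  (p|r|q)*r = 11 ε-transitions
  ((p|r|q)*r)* = 15 ε-transitions
  rq|q|p|((p|r|q)*r)*|r = 26 ε-transitions
  (rq|q|p|((p|r|q)*r)*|r)* = 30 ε-transitions

30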